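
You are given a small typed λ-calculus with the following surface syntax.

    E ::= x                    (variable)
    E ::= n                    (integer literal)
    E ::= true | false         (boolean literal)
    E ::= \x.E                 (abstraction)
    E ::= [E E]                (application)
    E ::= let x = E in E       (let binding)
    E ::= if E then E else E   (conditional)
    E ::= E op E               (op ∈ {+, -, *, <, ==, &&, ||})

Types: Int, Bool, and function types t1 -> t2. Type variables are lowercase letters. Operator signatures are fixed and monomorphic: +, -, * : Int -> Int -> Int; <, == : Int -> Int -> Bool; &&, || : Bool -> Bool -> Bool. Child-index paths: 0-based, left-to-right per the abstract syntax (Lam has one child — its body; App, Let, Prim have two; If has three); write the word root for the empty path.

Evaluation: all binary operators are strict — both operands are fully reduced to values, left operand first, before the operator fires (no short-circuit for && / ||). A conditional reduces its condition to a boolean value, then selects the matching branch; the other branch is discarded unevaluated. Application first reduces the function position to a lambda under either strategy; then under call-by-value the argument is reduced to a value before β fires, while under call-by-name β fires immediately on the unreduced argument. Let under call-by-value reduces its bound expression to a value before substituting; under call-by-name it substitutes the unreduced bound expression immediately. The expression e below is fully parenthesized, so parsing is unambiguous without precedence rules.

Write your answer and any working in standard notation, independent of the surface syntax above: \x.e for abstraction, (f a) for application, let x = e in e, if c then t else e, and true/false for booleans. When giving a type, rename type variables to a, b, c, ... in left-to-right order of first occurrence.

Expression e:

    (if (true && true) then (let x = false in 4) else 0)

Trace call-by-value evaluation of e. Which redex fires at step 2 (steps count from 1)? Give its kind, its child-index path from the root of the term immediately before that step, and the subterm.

Answer: if at root : (if true then (let x = false in 4) else 0)

Working:
step 0: (if (true && true) then (let x = false in 4) else 0)
step 1: [delta@0] (if true then (let x = false in 4) else 0)
step 2: [if@root] (let x = false in 4)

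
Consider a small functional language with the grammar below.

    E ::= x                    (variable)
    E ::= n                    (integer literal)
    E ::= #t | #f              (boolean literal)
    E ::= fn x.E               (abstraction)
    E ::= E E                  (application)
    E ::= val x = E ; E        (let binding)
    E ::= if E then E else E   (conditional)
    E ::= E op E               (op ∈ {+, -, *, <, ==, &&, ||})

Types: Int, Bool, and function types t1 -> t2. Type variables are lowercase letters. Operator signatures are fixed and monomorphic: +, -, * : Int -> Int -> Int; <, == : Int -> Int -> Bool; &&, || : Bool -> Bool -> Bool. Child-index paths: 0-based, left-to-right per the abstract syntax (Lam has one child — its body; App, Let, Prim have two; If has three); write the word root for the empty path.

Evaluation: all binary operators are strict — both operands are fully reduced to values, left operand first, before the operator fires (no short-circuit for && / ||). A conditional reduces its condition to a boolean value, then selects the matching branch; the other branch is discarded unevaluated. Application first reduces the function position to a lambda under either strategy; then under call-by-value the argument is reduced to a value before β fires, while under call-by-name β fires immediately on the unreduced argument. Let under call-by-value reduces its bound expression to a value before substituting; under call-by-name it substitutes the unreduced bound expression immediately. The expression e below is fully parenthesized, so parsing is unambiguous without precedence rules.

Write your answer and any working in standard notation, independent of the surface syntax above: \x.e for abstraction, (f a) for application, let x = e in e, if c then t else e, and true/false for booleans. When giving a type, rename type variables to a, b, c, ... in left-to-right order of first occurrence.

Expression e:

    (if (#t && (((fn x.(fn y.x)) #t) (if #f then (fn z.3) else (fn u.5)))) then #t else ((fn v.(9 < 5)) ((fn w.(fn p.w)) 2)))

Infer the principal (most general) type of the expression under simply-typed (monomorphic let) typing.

Working:
  unify Bool ~ Bool
x : a
\y._ : b -> a
\x._ : a -> b -> a
  unify a -> b -> a ~ Bool -> c
  unify a ~ Bool
  unify b -> Bool ~ c
_ _ : b -> Bool
  unify Bool ~ Bool
\z._ : d -> Int
\u._ : e -> Int
  unify d -> Int ~ e -> Int
  unify d ~ e
  unify Int ~ Int
  unify b -> Bool ~ (e -> Int) -> f
  unify b ~ e -> Int
  unify Bool ~ f
_ _ : Bool
  unify Bool ~ Bool
  unify Bool ~ Bool
  unify Int ~ Int
  unify Int ~ Int
\v._ : g -> Bool
w : h
\p._ : i -> h
\w._ : h -> i -> h
  unify h -> i -> h ~ Int -> j
  unify h ~ Int
  unify i -> Int ~ j
_ _ : i -> Int
  unify g -> Bool ~ (i -> Int) -> k
  unify g ~ i -> Int
  unify Bool ~ k
_ _ : Bool
  unify Bool ~ Bool

Answer: Bool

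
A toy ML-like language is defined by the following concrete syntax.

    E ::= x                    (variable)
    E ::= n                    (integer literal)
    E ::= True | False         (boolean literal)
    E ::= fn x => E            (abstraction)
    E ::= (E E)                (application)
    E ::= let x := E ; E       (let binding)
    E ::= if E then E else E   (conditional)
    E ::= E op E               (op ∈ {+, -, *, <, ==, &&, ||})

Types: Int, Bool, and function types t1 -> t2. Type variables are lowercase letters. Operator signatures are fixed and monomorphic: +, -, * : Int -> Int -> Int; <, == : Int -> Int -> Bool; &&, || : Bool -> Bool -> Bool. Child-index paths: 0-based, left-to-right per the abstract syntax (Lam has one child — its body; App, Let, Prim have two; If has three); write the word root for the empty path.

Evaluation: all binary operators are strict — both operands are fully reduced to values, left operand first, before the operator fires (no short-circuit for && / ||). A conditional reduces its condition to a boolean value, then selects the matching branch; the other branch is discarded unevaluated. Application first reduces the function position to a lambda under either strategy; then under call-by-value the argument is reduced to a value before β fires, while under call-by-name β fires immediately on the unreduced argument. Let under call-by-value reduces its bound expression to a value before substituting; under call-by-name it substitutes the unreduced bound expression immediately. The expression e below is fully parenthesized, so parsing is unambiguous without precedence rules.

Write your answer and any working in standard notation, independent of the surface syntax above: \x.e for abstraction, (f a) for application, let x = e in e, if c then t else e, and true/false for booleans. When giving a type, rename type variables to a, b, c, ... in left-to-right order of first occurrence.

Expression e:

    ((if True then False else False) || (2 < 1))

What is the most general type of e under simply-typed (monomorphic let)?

Answer: Bool

Trace:
  unify Bool ~ Bool
  unify Bool ~ Bool
  unify Bool ~ Bool
  unify Int ~ Int
  unify Int ~ Int
  unify Bool ~ Bool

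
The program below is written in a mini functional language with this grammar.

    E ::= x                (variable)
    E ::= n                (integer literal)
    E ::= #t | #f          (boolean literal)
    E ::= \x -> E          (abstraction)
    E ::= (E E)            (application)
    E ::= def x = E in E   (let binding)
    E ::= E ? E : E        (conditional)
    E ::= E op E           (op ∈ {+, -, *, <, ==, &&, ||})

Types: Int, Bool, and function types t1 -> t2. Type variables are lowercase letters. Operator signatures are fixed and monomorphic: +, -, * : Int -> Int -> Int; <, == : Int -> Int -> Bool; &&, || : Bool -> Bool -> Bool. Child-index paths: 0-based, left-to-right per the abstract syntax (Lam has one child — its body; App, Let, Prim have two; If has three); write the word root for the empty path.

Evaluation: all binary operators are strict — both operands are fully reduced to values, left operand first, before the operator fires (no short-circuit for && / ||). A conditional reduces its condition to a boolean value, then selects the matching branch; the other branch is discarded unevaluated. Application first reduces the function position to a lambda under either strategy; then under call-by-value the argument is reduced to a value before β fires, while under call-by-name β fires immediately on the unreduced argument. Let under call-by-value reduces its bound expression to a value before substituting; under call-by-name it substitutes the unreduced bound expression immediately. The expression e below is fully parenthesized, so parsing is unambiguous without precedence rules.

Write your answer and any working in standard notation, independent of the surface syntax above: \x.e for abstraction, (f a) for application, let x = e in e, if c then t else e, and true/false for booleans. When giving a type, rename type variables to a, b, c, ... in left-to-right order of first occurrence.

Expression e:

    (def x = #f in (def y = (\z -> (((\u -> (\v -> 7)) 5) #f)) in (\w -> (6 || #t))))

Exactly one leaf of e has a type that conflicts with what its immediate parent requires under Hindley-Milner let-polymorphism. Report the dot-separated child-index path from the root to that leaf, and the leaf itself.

Derivation:
let x : Bool
\v._ : c -> Int
\u._ : b -> c -> Int
  unify b -> c -> Int ~ Int -> d
  unify b ~ Int
  unify c -> Int ~ d
_ _ : c -> Int
  unify c -> Int ~ Bool -> e
  unify c ~ Bool
  unify Int ~ e
_ _ : Int
\z._ : a -> Int
let y : forall. a -> Int
  unify Int ~ Bool
  FAIL: mismatch Int ~ Bool

Answer: 1.1.0.0 : 6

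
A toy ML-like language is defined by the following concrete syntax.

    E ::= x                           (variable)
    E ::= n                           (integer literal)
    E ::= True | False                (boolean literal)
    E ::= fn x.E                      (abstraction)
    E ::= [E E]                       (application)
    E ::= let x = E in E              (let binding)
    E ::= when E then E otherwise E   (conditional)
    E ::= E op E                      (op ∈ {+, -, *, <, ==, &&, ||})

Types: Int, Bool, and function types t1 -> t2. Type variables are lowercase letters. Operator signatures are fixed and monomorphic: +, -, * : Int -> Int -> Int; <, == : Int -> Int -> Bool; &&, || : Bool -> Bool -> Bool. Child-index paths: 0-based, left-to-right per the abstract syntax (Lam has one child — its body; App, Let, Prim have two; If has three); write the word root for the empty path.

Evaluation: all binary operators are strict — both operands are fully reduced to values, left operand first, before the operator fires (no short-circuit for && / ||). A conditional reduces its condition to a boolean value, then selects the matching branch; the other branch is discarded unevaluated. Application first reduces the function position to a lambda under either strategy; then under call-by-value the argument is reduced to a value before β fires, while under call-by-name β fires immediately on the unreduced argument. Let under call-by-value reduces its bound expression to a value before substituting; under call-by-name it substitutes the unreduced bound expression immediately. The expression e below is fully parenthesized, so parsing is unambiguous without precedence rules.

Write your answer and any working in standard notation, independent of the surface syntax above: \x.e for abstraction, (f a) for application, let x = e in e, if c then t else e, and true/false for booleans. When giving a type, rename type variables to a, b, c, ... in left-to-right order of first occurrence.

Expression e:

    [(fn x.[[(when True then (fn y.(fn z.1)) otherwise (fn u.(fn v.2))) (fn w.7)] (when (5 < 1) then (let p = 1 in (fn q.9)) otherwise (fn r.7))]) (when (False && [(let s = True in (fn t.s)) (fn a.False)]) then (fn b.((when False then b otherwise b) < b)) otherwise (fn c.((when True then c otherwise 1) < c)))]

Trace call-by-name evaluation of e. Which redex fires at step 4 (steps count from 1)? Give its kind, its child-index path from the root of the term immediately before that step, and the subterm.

Derivation:
step 0: ((\x.(((if true then (\y.(\z.1)) else (\u.(\v.2))) (\w.7)) (if (5 < 1) then (let p = 1 in (\q.9)) else (\r.7)))) (if (false && ((let s = true in (\t.s)) (\a.false))) then (\b.((if false then b else b) < b)) else (\c.((if true then c else 1) < c))))
step 1: [beta@root] (((if true then (\y.(\z.1)) else (\u.(\v.2))) (\w.7)) (if (5 < 1) then (let p = 1 in (\q.9)) else (\r.7)))
step 2: [if@0.0] (((\y.(\z.1)) (\w.7)) (if (5 < 1) then (let p = 1 in (\q.9)) else (\r.7)))
step 3: [beta@0] ((\z.1) (if (5 < 1) then (let p = 1 in (\q.9)) else (\r.7)))
step 4: [beta@root] 1

Answer: beta at root : ((\z.1) (if (5 < 1) then (let p = 1 in (\q.9)) else (\r.7)))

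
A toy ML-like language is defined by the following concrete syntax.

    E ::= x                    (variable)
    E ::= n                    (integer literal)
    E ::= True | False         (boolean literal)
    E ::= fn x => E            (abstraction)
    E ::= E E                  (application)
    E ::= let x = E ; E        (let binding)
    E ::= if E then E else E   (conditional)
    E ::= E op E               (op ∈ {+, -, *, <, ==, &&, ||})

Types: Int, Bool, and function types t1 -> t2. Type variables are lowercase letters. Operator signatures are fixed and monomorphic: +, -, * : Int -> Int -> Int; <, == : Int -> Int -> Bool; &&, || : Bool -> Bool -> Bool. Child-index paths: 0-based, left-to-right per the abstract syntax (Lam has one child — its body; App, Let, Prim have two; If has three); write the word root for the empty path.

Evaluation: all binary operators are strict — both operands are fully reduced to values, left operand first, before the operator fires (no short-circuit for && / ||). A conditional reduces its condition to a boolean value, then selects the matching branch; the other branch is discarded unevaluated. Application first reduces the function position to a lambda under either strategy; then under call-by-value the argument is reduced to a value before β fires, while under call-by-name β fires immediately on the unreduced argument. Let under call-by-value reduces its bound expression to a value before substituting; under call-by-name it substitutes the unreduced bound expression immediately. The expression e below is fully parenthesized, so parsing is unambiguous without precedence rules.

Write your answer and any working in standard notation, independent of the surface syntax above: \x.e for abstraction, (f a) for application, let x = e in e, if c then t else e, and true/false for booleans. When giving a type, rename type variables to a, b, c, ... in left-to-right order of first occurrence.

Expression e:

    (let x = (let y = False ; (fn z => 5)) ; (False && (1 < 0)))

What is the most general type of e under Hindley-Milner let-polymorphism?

Answer: Bool

Derivation:
let y : Bool
\z._ : a -> Int
let x : forall. a -> Int
  unify Bool ~ Bool
  unify Int ~ Int
  unify Int ~ Int
  unify Bool ~ Bool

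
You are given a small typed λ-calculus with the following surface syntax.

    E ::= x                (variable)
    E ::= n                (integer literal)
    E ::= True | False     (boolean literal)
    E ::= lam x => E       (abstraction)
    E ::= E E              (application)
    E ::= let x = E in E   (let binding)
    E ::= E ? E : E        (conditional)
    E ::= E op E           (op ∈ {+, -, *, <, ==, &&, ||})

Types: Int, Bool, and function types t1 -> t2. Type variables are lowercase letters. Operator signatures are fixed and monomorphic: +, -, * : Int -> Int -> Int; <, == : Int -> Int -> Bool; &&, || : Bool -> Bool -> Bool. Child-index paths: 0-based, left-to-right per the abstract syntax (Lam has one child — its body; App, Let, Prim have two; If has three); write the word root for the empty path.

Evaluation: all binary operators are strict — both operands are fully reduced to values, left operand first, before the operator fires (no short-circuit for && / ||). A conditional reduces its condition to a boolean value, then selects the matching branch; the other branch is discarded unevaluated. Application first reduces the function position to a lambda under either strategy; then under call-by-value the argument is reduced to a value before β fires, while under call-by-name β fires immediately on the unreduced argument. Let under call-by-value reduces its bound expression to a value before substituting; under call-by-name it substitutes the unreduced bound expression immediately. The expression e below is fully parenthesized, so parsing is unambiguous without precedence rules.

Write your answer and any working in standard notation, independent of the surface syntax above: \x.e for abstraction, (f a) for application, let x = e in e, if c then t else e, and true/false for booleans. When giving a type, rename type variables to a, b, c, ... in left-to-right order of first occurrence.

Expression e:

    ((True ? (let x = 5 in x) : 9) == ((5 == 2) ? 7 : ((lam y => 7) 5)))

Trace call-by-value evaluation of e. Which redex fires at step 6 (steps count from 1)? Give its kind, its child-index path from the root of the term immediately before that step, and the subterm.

Answer: delta at root : (5 == 7)

Derivation:
step 0: ((if true then (let x = 5 in x) else 9) == (if (5 == 2) then 7 else ((\y.7) 5)))
step 1: [if@0] ((let x = 5 in x) == (if (5 == 2) then 7 else ((\y.7) 5)))
step 2: [let@0] (5 == (if (5 == 2) then 7 else ((\y.7) 5)))
step 3: [delta@1.0] (5 == (if false then 7 else ((\y.7) 5)))
step 4: [if@1] (5 == ((\y.7) 5))
step 5: [beta@1] (5 == 7)
step 6: [delta@root] false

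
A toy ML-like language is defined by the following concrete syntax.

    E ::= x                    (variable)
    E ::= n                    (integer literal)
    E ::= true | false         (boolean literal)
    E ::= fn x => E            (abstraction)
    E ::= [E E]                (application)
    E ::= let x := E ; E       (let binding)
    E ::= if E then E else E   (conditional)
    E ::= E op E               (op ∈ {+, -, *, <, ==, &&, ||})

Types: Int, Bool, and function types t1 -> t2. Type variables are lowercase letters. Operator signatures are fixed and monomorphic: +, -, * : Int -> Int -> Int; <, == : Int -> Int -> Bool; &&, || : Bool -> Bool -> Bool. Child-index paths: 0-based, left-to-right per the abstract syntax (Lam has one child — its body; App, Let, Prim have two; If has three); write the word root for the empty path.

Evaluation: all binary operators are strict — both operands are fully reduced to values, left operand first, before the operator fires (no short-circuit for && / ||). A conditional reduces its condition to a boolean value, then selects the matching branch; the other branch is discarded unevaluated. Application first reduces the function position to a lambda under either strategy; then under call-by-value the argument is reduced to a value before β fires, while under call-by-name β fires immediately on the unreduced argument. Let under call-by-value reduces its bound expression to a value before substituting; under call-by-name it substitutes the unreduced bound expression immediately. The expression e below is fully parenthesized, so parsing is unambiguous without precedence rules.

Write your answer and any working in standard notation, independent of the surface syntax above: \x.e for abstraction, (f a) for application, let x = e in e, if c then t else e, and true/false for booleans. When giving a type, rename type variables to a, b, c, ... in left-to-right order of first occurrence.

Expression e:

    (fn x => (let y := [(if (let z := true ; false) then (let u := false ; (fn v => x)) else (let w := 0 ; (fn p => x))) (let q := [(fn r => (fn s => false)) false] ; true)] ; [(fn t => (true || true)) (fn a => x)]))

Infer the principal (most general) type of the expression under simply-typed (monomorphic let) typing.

Answer: a -> Bool

Working:
let z : Bool
  unify Bool ~ Bool
let u : Bool
x : a
\v._ : b -> a
let w : Int
x : a
\p._ : c -> a
  unify b -> a ~ c -> a
  unify b ~ c
  unify a ~ a
\s._ : e -> Bool
\r._ : d -> e -> Bool
  unify d -> e -> Bool ~ Bool -> f
  unify d ~ Bool
  unify e -> Bool ~ f
_ _ : e -> Bool
let q : e -> Bool
  unify c -> a ~ Bool -> g
  unify c ~ Bool
  unify a ~ g
_ _ : g
let y : g
  unify Bool ~ Bool
  unify Bool ~ Bool
\t._ : h -> Bool
x : g
\a._ : i -> g
  unify h -> Bool ~ (i -> g) -> j
  unify h ~ i -> g
  unify Bool ~ j
_ _ : Bool
\x._ : g -> Bool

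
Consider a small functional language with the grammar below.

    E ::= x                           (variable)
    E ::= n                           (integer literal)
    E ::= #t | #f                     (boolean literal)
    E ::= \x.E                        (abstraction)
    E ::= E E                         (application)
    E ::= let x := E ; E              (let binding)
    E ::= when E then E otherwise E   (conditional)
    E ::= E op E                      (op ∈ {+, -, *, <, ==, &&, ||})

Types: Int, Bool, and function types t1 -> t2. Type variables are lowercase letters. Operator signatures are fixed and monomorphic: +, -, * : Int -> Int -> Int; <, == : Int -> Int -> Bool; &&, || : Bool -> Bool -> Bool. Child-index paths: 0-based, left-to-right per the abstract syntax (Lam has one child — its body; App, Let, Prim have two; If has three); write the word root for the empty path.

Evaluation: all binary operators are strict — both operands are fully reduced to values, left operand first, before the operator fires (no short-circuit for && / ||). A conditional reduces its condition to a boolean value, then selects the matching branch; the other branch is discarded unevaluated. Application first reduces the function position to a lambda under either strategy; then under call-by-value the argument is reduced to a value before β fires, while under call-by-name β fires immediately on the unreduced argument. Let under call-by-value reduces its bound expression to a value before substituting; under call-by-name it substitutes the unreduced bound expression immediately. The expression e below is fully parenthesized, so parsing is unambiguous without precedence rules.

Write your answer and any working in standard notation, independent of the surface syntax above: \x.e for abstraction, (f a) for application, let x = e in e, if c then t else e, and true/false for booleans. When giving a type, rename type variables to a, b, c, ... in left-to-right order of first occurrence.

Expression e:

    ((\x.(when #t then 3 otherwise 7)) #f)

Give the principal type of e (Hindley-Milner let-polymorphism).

Answer: Int

Trace:
  unify Bool ~ Bool
  unify Int ~ Int
\x._ : a -> Int
  unify a -> Int ~ Bool -> b
  unify a ~ Bool
  unify Int ~ b
_ _ : Int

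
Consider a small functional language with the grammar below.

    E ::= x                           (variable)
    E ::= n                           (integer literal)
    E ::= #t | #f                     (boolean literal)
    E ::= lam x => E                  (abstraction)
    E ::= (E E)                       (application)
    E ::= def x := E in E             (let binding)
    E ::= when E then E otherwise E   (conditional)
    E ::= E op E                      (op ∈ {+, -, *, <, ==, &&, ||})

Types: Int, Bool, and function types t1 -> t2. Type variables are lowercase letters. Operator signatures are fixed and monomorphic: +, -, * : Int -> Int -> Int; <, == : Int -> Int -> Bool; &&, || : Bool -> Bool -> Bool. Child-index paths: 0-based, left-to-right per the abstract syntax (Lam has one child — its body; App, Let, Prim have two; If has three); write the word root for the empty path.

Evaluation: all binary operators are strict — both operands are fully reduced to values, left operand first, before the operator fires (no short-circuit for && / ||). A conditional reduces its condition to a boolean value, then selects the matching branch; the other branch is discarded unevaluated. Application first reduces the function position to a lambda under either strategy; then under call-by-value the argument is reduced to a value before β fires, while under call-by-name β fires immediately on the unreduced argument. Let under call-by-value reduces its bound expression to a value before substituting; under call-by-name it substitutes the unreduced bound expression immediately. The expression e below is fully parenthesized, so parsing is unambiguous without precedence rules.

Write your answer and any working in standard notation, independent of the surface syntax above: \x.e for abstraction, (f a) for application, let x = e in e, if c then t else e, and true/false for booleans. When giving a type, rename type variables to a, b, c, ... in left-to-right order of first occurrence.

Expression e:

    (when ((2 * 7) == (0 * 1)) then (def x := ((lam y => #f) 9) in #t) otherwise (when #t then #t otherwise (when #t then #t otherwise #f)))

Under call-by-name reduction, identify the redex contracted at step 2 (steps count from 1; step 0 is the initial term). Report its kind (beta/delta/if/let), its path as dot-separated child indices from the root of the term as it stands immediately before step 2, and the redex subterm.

Answer: delta at 0.1 : (0 * 1)

Trace:
step 0: (if ((2 * 7) == (0 * 1)) then (let x = ((\y.false) 9) in true) else (if true then true else (if true then true else false)))
step 1: [delta@0.0] (if (14 == (0 * 1)) then (let x = ((\y.false) 9) in true) else (if true then true else (if true then true else false)))
step 2: [delta@0.1] (if (14 == 0) then (let x = ((\y.false) 9) in true) else (if true then true else (if true then true else false)))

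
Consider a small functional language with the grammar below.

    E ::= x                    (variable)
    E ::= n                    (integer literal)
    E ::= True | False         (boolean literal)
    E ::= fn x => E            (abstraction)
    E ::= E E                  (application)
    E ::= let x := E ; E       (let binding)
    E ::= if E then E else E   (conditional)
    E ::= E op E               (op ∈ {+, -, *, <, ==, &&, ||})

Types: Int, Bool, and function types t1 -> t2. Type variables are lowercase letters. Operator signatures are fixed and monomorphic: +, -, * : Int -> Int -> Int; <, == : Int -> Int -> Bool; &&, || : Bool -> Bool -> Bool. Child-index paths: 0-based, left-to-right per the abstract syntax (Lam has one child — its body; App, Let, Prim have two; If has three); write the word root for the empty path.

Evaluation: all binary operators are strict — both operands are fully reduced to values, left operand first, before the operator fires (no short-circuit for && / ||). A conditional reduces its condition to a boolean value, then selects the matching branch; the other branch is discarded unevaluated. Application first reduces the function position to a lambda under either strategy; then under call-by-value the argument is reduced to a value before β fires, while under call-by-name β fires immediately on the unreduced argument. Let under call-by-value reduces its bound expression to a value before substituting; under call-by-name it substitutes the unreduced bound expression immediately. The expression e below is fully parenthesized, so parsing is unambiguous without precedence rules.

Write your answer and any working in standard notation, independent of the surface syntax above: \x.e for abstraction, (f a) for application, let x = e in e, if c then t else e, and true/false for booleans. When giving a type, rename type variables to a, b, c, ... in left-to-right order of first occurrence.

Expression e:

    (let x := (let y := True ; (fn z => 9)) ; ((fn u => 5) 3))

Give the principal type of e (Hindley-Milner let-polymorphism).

Working:
let y : Bool
\z._ : a -> Int
let x : forall. a -> Int
\u._ : b -> Int
  unify b -> Int ~ Int -> c
  unify b ~ Int
  unify Int ~ c
_ _ : Int

Answer: Int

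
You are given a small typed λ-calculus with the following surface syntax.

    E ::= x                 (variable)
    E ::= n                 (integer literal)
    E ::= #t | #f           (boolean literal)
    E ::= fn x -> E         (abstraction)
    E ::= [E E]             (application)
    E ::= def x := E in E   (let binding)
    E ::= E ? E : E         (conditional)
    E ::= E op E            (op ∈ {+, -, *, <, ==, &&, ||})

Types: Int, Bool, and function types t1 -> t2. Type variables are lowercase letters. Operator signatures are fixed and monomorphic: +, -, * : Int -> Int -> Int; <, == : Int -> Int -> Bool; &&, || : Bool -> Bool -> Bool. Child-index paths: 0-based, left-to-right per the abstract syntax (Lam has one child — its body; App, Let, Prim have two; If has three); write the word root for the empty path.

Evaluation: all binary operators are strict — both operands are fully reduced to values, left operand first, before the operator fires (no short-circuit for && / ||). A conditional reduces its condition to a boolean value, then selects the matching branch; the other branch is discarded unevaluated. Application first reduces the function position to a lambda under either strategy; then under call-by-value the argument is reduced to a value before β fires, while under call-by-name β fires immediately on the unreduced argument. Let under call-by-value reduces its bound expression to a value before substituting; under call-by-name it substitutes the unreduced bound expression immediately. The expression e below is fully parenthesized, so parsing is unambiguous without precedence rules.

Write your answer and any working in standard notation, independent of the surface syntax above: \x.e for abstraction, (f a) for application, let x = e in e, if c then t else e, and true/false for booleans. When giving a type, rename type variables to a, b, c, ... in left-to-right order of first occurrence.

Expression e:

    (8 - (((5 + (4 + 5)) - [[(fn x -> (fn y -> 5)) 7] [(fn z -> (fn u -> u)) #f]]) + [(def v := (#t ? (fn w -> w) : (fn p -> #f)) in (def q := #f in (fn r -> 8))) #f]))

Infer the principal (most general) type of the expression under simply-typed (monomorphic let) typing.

Answer: Int

Trace:
  unify Int ~ Int
  unify Int ~ Int
  unify Int ~ Int
  unify Int ~ Int
  unify Int ~ Int
  unify Int ~ Int
\y._ : b -> Int
\x._ : a -> b -> Int
  unify a -> b -> Int ~ Int -> c
  unify a ~ Int
  unify b -> Int ~ c
_ _ : b -> Int
u : e
\u._ : e -> e
\z._ : d -> e -> e
  unify d -> e -> e ~ Bool -> f
  unify d ~ Bool
  unify e -> e ~ f
_ _ : e -> e
  unify b -> Int ~ (e -> e) -> g
  unify b ~ e -> e
  unify Int ~ g
_ _ : Int
  unify Int ~ Int
  unify Int ~ Int
  unify Bool ~ Bool
w : h
\w._ : h -> h
\p._ : i -> Bool
  unify h -> h ~ i -> Bool
  unify h ~ i
  unify i ~ Bool
let v : Bool -> Bool
let q : Bool
\r._ : j -> Int
  unify j -> Int ~ Bool -> k
  unify j ~ Bool
  unify Int ~ k
_ _ : Int
  unify Int ~ Int
  unify Int ~ Int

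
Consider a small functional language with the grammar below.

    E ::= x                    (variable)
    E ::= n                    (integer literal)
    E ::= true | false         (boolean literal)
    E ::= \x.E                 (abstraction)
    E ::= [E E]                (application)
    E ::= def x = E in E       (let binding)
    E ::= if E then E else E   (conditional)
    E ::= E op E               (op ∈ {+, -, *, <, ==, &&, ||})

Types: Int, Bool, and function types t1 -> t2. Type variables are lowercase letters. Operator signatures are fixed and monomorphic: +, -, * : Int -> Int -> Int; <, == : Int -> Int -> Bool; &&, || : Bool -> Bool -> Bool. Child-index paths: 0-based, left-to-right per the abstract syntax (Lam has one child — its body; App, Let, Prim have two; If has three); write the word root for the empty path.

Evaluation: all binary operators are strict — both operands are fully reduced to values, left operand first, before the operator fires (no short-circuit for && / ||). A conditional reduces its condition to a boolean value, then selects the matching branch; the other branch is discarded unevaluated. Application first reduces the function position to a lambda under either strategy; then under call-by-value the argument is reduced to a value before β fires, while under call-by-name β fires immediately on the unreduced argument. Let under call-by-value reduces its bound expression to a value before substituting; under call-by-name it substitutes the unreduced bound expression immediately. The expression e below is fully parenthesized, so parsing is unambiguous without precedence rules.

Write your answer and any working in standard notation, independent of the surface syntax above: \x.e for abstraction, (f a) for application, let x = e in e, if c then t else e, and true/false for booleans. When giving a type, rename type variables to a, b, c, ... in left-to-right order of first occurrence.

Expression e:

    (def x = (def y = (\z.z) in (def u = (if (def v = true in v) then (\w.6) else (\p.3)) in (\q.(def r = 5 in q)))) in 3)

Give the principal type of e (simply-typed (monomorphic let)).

Trace:
z : a
\z._ : a -> a
let y : a -> a
let v : Bool
v : Bool
  unify Bool ~ Bool
\w._ : b -> Int
\p._ : c -> Int
  unify b -> Int ~ c -> Int
  unify b ~ c
  unify Int ~ Int
let u : c -> Int
let r : Int
q : d
\q._ : d -> d
let x : d -> d

Answer: Int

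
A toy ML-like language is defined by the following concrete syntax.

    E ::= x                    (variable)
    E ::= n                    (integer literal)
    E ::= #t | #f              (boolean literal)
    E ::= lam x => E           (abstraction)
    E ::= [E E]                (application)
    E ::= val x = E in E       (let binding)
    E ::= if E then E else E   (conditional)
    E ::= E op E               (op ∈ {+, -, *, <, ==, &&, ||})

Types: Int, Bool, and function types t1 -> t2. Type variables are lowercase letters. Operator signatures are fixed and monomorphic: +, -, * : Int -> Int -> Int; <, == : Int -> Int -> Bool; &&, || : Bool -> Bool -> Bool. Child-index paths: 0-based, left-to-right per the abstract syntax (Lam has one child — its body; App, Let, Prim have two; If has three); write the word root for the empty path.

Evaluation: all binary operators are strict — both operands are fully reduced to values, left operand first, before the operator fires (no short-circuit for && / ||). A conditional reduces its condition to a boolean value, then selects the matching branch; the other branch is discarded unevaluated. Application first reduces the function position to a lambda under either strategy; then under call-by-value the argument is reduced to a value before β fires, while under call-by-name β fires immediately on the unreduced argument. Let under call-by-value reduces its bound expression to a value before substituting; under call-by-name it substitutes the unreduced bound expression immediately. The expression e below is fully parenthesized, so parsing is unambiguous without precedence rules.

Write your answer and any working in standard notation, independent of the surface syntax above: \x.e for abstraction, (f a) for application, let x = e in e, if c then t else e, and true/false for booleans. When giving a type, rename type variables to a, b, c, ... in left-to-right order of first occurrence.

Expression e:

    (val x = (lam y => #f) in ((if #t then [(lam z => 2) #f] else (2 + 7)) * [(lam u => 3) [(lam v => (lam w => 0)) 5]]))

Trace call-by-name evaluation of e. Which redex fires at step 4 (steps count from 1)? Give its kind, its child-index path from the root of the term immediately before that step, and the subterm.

Derivation:
step 0: (let x = (\y.false) in ((if true then ((\z.2) false) else (2 + 7)) * ((\u.3) ((\v.(\w.0)) 5))))
step 1: [let@root] ((if true then ((\z.2) false) else (2 + 7)) * ((\u.3) ((\v.(\w.0)) 5)))
step 2: [if@0] (((\z.2) false) * ((\u.3) ((\v.(\w.0)) 5)))
step 3: [beta@0] (2 * ((\u.3) ((\v.(\w.0)) 5)))
step 4: [beta@1] (2 * 3)

Answer: beta at 1 : ((\u.3) ((\v.(\w.0)) 5))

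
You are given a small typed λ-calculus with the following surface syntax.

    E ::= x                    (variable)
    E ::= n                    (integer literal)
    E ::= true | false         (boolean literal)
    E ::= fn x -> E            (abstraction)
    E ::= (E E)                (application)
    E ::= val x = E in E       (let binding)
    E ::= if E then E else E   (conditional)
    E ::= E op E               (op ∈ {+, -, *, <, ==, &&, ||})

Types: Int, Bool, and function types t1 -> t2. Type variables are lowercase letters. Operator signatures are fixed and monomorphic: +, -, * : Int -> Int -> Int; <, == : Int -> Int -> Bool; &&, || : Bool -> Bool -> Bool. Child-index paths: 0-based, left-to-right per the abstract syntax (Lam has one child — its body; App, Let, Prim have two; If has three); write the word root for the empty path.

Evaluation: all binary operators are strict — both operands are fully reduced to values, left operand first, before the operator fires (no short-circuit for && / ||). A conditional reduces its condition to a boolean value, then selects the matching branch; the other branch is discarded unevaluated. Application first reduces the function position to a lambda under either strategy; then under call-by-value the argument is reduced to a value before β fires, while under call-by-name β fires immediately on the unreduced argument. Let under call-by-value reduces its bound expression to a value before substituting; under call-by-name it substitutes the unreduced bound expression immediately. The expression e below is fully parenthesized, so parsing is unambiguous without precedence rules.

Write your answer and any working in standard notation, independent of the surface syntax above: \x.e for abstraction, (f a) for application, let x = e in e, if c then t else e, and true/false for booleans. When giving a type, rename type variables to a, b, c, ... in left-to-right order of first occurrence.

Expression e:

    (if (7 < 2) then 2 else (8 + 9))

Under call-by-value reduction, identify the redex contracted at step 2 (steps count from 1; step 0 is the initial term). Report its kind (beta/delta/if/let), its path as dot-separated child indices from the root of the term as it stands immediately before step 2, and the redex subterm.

Working:
step 0: (if (7 < 2) then 2 else (8 + 9))
step 1: [delta@0] (if false then 2 else (8 + 9))
step 2: [if@root] (8 + 9)

Answer: if at root : (if false then 2 else (8 + 9))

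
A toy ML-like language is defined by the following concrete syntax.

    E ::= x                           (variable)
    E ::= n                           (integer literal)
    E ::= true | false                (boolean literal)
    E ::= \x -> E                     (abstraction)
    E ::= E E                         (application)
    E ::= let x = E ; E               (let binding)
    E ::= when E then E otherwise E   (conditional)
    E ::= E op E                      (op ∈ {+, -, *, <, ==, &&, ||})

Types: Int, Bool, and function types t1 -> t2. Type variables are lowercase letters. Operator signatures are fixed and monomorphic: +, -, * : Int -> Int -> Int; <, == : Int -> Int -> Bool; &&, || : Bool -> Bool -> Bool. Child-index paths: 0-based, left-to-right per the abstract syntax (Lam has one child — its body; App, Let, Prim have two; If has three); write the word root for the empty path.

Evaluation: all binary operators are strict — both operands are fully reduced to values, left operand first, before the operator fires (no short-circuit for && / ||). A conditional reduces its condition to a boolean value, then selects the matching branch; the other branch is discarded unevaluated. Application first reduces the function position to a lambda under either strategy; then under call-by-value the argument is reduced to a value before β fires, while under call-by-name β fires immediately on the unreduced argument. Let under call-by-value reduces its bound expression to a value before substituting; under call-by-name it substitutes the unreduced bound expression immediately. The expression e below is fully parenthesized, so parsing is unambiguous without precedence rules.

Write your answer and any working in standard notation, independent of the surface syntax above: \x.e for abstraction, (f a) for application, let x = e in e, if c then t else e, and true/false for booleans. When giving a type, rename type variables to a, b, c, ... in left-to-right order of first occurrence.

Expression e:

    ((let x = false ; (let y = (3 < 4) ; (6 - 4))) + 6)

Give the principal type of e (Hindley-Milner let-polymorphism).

Answer: Int

Derivation:
let x : Bool
  unify Int ~ Int
  unify Int ~ Int
let y : Bool
  unify Int ~ Int
  unify Int ~ Int
  unify Int ~ Int
  unify Int ~ Int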